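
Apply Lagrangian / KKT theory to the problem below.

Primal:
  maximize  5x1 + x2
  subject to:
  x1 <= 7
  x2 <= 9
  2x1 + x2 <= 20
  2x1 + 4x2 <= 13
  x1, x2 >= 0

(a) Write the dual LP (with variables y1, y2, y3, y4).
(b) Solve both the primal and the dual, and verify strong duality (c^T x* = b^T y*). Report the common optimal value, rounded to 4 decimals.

The standard primal-dual pair for 'max c^T x s.t. A x <= b, x >= 0' is:
  Dual:  min b^T y  s.t.  A^T y >= c,  y >= 0.

So the dual LP is:
  minimize  7y1 + 9y2 + 20y3 + 13y4
  subject to:
    y1 + 2y3 + 2y4 >= 5
    y2 + y3 + 4y4 >= 1
    y1, y2, y3, y4 >= 0

Solving the primal: x* = (6.5, 0).
  primal value c^T x* = 32.5.
Solving the dual: y* = (0, 0, 0, 2.5).
  dual value b^T y* = 32.5.
Strong duality: c^T x* = b^T y*. Confirmed.

32.5


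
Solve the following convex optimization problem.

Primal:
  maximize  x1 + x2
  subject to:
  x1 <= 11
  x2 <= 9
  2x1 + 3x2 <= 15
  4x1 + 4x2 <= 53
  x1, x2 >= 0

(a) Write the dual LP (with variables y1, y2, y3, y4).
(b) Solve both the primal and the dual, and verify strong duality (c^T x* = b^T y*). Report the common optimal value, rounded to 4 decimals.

The standard primal-dual pair for 'max c^T x s.t. A x <= b, x >= 0' is:
  Dual:  min b^T y  s.t.  A^T y >= c,  y >= 0.

So the dual LP is:
  minimize  11y1 + 9y2 + 15y3 + 53y4
  subject to:
    y1 + 2y3 + 4y4 >= 1
    y2 + 3y3 + 4y4 >= 1
    y1, y2, y3, y4 >= 0

Solving the primal: x* = (7.5, 0).
  primal value c^T x* = 7.5.
Solving the dual: y* = (0, 0, 0.5, 0).
  dual value b^T y* = 7.5.
Strong duality: c^T x* = b^T y*. Confirmed.

7.5


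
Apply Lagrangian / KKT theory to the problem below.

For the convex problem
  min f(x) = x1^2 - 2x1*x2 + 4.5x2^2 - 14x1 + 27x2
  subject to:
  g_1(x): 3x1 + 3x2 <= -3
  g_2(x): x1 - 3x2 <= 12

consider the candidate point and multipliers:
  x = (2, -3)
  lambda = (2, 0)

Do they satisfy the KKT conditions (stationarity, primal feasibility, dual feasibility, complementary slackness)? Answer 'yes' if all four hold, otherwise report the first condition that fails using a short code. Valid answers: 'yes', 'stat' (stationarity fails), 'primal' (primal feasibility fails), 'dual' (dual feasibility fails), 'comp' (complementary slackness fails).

Gradient of f: grad f(x) = Q x + c = (-4, -4)
Constraint values g_i(x) = a_i^T x - b_i:
  g_1((2, -3)) = 0
  g_2((2, -3)) = -1
Stationarity residual: grad f(x) + sum_i lambda_i a_i = (2, 2)
  -> stationarity FAILS
Primal feasibility (all g_i <= 0): OK
Dual feasibility (all lambda_i >= 0): OK
Complementary slackness (lambda_i * g_i(x) = 0 for all i): OK

Verdict: the first failing condition is stationarity -> stat.

stat


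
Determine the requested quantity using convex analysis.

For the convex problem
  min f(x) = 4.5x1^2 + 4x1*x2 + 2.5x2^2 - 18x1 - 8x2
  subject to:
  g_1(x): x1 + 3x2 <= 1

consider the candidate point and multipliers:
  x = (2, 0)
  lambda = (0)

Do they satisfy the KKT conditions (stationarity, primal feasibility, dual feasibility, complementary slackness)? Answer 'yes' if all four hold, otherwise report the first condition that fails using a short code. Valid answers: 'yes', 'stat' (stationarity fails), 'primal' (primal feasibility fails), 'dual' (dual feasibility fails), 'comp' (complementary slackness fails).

Gradient of f: grad f(x) = Q x + c = (0, 0)
Constraint values g_i(x) = a_i^T x - b_i:
  g_1((2, 0)) = 1
Stationarity residual: grad f(x) + sum_i lambda_i a_i = (0, 0)
  -> stationarity OK
Primal feasibility (all g_i <= 0): FAILS
Dual feasibility (all lambda_i >= 0): OK
Complementary slackness (lambda_i * g_i(x) = 0 for all i): OK

Verdict: the first failing condition is primal_feasibility -> primal.

primal


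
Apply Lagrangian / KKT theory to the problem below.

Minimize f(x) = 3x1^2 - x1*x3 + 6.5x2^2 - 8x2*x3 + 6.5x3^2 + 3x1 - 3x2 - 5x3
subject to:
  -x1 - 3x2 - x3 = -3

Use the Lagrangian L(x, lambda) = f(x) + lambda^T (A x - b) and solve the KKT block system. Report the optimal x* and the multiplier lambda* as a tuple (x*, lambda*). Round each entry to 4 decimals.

Form the Lagrangian:
  L(x, lambda) = (1/2) x^T Q x + c^T x + lambda^T (A x - b)
Stationarity (grad_x L = 0): Q x + c + A^T lambda = 0.
Primal feasibility: A x = b.

This gives the KKT block system:
  [ Q   A^T ] [ x     ]   [-c ]
  [ A    0  ] [ lambda ] = [ b ]

Solving the linear system:
  x*      = (-0.3215, 0.815, 0.8764)
  lambda* = (0.1947)
  f(x*)   = -3.6038

x* = (-0.3215, 0.815, 0.8764), lambda* = (0.1947)


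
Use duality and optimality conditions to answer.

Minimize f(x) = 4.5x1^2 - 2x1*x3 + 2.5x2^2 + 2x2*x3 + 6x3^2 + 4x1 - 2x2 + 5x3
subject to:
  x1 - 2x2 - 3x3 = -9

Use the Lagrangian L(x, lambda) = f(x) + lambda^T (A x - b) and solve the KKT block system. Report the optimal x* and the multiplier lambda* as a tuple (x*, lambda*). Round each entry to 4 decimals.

Form the Lagrangian:
  L(x, lambda) = (1/2) x^T Q x + c^T x + lambda^T (A x - b)
Stationarity (grad_x L = 0): Q x + c + A^T lambda = 0.
Primal feasibility: A x = b.

This gives the KKT block system:
  [ Q   A^T ] [ x     ]   [-c ]
  [ A    0  ] [ lambda ] = [ b ]

Solving the linear system:
  x*      = (-1.0778, 2.9498, 0.6742)
  lambda* = (7.0486)
  f(x*)   = 28.299

x* = (-1.0778, 2.9498, 0.6742), lambda* = (7.0486)


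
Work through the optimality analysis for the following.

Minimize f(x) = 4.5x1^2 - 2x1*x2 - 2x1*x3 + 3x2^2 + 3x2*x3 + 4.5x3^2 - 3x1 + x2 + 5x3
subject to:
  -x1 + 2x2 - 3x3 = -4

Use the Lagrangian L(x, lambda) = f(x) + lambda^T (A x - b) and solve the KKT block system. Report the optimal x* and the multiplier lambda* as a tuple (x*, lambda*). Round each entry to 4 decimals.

Form the Lagrangian:
  L(x, lambda) = (1/2) x^T Q x + c^T x + lambda^T (A x - b)
Stationarity (grad_x L = 0): Q x + c + A^T lambda = 0.
Primal feasibility: A x = b.

This gives the KKT block system:
  [ Q   A^T ] [ x     ]   [-c ]
  [ A    0  ] [ lambda ] = [ b ]

Solving the linear system:
  x*      = (0.4658, -0.956, 0.5408)
  lambda* = (2.0225)
  f(x*)   = 4.2202

x* = (0.4658, -0.956, 0.5408), lambda* = (2.0225)


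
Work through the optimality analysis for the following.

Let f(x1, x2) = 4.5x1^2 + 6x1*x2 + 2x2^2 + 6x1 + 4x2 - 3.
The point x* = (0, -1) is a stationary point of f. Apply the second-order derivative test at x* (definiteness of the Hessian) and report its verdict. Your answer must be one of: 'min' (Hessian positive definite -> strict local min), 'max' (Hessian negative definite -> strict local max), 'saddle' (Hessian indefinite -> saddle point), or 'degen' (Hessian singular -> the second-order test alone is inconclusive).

Compute the Hessian H = grad^2 f:
  H = [[9, 6], [6, 4]]
Verify stationarity: grad f(x*) = H x* + g = (0, 0).
Eigenvalues of H: 0, 13.
H has a zero eigenvalue (singular; positive semidefinite but not definite), so H is neither positive definite, negative definite, nor indefinite. The second-order test alone is inconclusive -> degen.
(Indeed, f is constant along the null direction of H through x*, so x* is not a strict local extremum.)

degen


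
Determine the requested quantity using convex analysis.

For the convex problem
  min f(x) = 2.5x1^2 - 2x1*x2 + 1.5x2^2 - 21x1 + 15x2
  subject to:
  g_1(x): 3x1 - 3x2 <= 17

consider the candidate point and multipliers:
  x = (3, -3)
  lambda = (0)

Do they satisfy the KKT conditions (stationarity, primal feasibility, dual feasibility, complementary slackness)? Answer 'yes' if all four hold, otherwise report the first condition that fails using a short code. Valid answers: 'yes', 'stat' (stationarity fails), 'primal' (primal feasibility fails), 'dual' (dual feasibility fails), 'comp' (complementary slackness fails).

Gradient of f: grad f(x) = Q x + c = (0, 0)
Constraint values g_i(x) = a_i^T x - b_i:
  g_1((3, -3)) = 1
Stationarity residual: grad f(x) + sum_i lambda_i a_i = (0, 0)
  -> stationarity OK
Primal feasibility (all g_i <= 0): FAILS
Dual feasibility (all lambda_i >= 0): OK
Complementary slackness (lambda_i * g_i(x) = 0 for all i): OK

Verdict: the first failing condition is primal_feasibility -> primal.

primal


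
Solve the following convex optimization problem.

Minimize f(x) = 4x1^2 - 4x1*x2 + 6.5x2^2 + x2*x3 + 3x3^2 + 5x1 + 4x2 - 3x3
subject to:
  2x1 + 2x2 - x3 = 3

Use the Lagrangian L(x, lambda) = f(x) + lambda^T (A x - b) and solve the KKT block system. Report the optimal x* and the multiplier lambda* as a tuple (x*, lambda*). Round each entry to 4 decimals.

Form the Lagrangian:
  L(x, lambda) = (1/2) x^T Q x + c^T x + lambda^T (A x - b)
Stationarity (grad_x L = 0): Q x + c + A^T lambda = 0.
Primal feasibility: A x = b.

This gives the KKT block system:
  [ Q   A^T ] [ x     ]   [-c ]
  [ A    0  ] [ lambda ] = [ b ]

Solving the linear system:
  x*      = (0.7428, 0.6014, -0.3116)
  lambda* = (-4.2681)
  f(x*)   = 9.9293

x* = (0.7428, 0.6014, -0.3116), lambda* = (-4.2681)


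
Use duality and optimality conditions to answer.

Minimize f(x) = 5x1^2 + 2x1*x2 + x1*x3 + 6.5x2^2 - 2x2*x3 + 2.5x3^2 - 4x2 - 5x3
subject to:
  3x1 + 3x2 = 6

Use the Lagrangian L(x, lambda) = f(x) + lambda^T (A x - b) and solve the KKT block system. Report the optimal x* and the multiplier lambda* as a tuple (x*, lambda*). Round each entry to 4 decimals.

Form the Lagrangian:
  L(x, lambda) = (1/2) x^T Q x + c^T x + lambda^T (A x - b)
Stationarity (grad_x L = 0): Q x + c + A^T lambda = 0.
Primal feasibility: A x = b.

This gives the KKT block system:
  [ Q   A^T ] [ x     ]   [-c ]
  [ A    0  ] [ lambda ] = [ b ]

Solving the linear system:
  x*      = (0.7326, 1.2674, 1.3605)
  lambda* = (-3.7403)
  f(x*)   = 5.2849

x* = (0.7326, 1.2674, 1.3605), lambda* = (-3.7403)


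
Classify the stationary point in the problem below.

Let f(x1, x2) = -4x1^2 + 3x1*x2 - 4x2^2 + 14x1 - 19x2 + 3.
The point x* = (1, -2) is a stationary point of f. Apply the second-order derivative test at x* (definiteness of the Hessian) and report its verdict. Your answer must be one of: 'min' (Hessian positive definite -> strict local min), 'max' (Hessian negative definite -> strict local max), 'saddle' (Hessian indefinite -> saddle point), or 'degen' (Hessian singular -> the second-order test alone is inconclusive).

Compute the Hessian H = grad^2 f:
  H = [[-8, 3], [3, -8]]
Verify stationarity: grad f(x*) = H x* + g = (0, 0).
Eigenvalues of H: -11, -5.
Both eigenvalues < 0, so H is negative definite -> x* is a strict local max.

max


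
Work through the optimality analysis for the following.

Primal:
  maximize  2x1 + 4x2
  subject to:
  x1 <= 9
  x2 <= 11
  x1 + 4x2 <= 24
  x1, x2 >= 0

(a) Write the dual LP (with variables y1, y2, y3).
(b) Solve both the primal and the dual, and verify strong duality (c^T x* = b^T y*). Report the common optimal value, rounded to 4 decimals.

The standard primal-dual pair for 'max c^T x s.t. A x <= b, x >= 0' is:
  Dual:  min b^T y  s.t.  A^T y >= c,  y >= 0.

So the dual LP is:
  minimize  9y1 + 11y2 + 24y3
  subject to:
    y1 + y3 >= 2
    y2 + 4y3 >= 4
    y1, y2, y3 >= 0

Solving the primal: x* = (9, 3.75).
  primal value c^T x* = 33.
Solving the dual: y* = (1, 0, 1).
  dual value b^T y* = 33.
Strong duality: c^T x* = b^T y*. Confirmed.

33


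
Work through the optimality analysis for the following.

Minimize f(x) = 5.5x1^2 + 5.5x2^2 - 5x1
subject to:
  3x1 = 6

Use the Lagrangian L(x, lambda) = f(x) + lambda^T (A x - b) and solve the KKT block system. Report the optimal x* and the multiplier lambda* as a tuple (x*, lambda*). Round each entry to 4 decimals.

Form the Lagrangian:
  L(x, lambda) = (1/2) x^T Q x + c^T x + lambda^T (A x - b)
Stationarity (grad_x L = 0): Q x + c + A^T lambda = 0.
Primal feasibility: A x = b.

This gives the KKT block system:
  [ Q   A^T ] [ x     ]   [-c ]
  [ A    0  ] [ lambda ] = [ b ]

Solving the linear system:
  x*      = (2, 0)
  lambda* = (-5.6667)
  f(x*)   = 12

x* = (2, 0), lambda* = (-5.6667)


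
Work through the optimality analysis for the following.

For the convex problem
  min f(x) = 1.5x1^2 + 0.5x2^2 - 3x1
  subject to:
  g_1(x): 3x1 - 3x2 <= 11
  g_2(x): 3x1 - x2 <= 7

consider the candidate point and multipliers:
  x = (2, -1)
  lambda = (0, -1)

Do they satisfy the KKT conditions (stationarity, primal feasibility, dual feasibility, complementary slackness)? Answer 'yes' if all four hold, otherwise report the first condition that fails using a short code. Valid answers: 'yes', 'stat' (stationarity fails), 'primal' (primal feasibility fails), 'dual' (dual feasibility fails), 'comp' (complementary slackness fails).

Gradient of f: grad f(x) = Q x + c = (3, -1)
Constraint values g_i(x) = a_i^T x - b_i:
  g_1((2, -1)) = -2
  g_2((2, -1)) = 0
Stationarity residual: grad f(x) + sum_i lambda_i a_i = (0, 0)
  -> stationarity OK
Primal feasibility (all g_i <= 0): OK
Dual feasibility (all lambda_i >= 0): FAILS
Complementary slackness (lambda_i * g_i(x) = 0 for all i): OK

Verdict: the first failing condition is dual_feasibility -> dual.

dual


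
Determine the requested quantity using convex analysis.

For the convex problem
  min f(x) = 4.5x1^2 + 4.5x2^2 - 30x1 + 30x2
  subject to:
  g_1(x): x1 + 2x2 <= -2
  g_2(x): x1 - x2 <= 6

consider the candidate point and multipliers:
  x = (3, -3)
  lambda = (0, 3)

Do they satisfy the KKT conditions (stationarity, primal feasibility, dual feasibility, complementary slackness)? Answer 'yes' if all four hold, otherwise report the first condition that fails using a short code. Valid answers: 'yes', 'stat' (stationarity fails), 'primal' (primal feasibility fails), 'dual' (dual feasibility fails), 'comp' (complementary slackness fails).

Gradient of f: grad f(x) = Q x + c = (-3, 3)
Constraint values g_i(x) = a_i^T x - b_i:
  g_1((3, -3)) = -1
  g_2((3, -3)) = 0
Stationarity residual: grad f(x) + sum_i lambda_i a_i = (0, 0)
  -> stationarity OK
Primal feasibility (all g_i <= 0): OK
Dual feasibility (all lambda_i >= 0): OK
Complementary slackness (lambda_i * g_i(x) = 0 for all i): OK

Verdict: yes, KKT holds.

yes


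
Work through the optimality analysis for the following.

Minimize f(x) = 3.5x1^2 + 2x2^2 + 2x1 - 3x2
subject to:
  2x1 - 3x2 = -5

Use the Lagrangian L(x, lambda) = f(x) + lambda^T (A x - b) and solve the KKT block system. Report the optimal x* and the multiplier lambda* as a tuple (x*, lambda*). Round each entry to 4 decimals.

Form the Lagrangian:
  L(x, lambda) = (1/2) x^T Q x + c^T x + lambda^T (A x - b)
Stationarity (grad_x L = 0): Q x + c + A^T lambda = 0.
Primal feasibility: A x = b.

This gives the KKT block system:
  [ Q   A^T ] [ x     ]   [-c ]
  [ A    0  ] [ lambda ] = [ b ]

Solving the linear system:
  x*      = (-0.5063, 1.3291)
  lambda* = (0.7722)
  f(x*)   = -0.5696

x* = (-0.5063, 1.3291), lambda* = (0.7722)


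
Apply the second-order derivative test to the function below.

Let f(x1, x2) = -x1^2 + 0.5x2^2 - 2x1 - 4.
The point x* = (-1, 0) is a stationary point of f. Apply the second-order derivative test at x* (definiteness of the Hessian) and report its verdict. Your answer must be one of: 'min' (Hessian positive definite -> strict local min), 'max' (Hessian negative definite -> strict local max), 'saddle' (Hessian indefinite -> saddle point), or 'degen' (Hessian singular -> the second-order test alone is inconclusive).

Compute the Hessian H = grad^2 f:
  H = [[-2, 0], [0, 1]]
Verify stationarity: grad f(x*) = H x* + g = (0, 0).
Eigenvalues of H: -2, 1.
Eigenvalues have mixed signs, so H is indefinite -> x* is a saddle point.

saddle


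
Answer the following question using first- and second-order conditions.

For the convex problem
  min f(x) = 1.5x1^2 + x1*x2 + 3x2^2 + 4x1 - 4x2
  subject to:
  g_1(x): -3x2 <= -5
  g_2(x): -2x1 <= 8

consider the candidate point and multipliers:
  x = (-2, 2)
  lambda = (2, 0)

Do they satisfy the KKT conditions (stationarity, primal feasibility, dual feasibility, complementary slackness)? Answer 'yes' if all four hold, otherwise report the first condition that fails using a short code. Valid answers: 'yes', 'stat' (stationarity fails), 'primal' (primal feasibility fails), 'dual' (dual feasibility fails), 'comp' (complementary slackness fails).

Gradient of f: grad f(x) = Q x + c = (0, 6)
Constraint values g_i(x) = a_i^T x - b_i:
  g_1((-2, 2)) = -1
  g_2((-2, 2)) = -4
Stationarity residual: grad f(x) + sum_i lambda_i a_i = (0, 0)
  -> stationarity OK
Primal feasibility (all g_i <= 0): OK
Dual feasibility (all lambda_i >= 0): OK
Complementary slackness (lambda_i * g_i(x) = 0 for all i): FAILS

Verdict: the first failing condition is complementary_slackness -> comp.

comp


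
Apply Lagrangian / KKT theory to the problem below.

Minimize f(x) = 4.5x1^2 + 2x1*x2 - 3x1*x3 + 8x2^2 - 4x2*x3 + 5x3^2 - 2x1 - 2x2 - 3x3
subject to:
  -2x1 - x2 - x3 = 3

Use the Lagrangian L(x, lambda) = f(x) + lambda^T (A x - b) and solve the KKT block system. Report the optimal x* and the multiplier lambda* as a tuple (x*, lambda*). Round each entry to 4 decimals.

Form the Lagrangian:
  L(x, lambda) = (1/2) x^T Q x + c^T x + lambda^T (A x - b)
Stationarity (grad_x L = 0): Q x + c + A^T lambda = 0.
Primal feasibility: A x = b.

This gives the KKT block system:
  [ Q   A^T ] [ x     ]   [-c ]
  [ A    0  ] [ lambda ] = [ b ]

Solving the linear system:
  x*      = (-1.0792, -0.2173, -0.6244)
  lambda* = (-5.1371)
  f(x*)   = 9.9386

x* = (-1.0792, -0.2173, -0.6244), lambda* = (-5.1371)


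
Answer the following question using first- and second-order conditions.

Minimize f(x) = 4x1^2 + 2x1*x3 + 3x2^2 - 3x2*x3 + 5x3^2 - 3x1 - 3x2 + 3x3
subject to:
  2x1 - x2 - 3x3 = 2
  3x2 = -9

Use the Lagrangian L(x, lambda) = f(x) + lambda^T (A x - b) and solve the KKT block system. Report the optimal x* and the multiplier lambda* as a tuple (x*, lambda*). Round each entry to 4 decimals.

Form the Lagrangian:
  L(x, lambda) = (1/2) x^T Q x + c^T x + lambda^T (A x - b)
Stationarity (grad_x L = 0): Q x + c + A^T lambda = 0.
Primal feasibility: A x = b.

This gives the KKT block system:
  [ Q   A^T ] [ x     ]   [-c ]
  [ A    0  ] [ lambda ] = [ b ]

Solving the linear system:
  x*      = (-0.5221, -3, -0.0147)
  lambda* = (3.6029, 8.1863)
  f(x*)   = 38.4963

x* = (-0.5221, -3, -0.0147), lambda* = (3.6029, 8.1863)


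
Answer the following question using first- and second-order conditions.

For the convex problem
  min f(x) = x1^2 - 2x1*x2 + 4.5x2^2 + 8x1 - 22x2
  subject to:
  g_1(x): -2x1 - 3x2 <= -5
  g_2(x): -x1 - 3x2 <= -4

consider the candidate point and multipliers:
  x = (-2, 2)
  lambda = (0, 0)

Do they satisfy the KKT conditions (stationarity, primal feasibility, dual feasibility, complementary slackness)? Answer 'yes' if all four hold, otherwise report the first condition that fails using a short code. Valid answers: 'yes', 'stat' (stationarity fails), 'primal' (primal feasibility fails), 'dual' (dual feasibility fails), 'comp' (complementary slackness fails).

Gradient of f: grad f(x) = Q x + c = (0, 0)
Constraint values g_i(x) = a_i^T x - b_i:
  g_1((-2, 2)) = 3
  g_2((-2, 2)) = 0
Stationarity residual: grad f(x) + sum_i lambda_i a_i = (0, 0)
  -> stationarity OK
Primal feasibility (all g_i <= 0): FAILS
Dual feasibility (all lambda_i >= 0): OK
Complementary slackness (lambda_i * g_i(x) = 0 for all i): OK

Verdict: the first failing condition is primal_feasibility -> primal.

primal


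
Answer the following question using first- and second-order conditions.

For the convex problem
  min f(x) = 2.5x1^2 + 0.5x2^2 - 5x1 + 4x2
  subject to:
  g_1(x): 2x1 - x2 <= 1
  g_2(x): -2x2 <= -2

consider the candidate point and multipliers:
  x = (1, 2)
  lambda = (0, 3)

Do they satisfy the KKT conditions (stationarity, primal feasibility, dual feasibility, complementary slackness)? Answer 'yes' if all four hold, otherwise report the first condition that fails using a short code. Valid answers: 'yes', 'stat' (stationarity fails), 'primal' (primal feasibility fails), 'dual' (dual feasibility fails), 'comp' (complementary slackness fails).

Gradient of f: grad f(x) = Q x + c = (0, 6)
Constraint values g_i(x) = a_i^T x - b_i:
  g_1((1, 2)) = -1
  g_2((1, 2)) = -2
Stationarity residual: grad f(x) + sum_i lambda_i a_i = (0, 0)
  -> stationarity OK
Primal feasibility (all g_i <= 0): OK
Dual feasibility (all lambda_i >= 0): OK
Complementary slackness (lambda_i * g_i(x) = 0 for all i): FAILS

Verdict: the first failing condition is complementary_slackness -> comp.

comp


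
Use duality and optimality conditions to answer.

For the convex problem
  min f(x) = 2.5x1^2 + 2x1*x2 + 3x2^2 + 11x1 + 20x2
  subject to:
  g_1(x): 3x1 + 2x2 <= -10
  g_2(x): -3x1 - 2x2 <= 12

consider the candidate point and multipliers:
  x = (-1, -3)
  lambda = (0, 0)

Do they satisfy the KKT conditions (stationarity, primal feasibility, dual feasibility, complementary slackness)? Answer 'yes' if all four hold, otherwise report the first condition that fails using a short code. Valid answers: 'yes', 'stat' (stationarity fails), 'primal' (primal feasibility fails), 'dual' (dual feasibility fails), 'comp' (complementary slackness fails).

Gradient of f: grad f(x) = Q x + c = (0, 0)
Constraint values g_i(x) = a_i^T x - b_i:
  g_1((-1, -3)) = 1
  g_2((-1, -3)) = -3
Stationarity residual: grad f(x) + sum_i lambda_i a_i = (0, 0)
  -> stationarity OK
Primal feasibility (all g_i <= 0): FAILS
Dual feasibility (all lambda_i >= 0): OK
Complementary slackness (lambda_i * g_i(x) = 0 for all i): OK

Verdict: the first failing condition is primal_feasibility -> primal.

primal


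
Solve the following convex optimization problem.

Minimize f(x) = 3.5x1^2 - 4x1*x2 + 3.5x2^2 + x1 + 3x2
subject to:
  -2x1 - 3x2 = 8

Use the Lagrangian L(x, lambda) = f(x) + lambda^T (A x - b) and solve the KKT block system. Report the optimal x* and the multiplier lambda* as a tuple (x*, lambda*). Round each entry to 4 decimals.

Form the Lagrangian:
  L(x, lambda) = (1/2) x^T Q x + c^T x + lambda^T (A x - b)
Stationarity (grad_x L = 0): Q x + c + A^T lambda = 0.
Primal feasibility: A x = b.

This gives the KKT block system:
  [ Q   A^T ] [ x     ]   [-c ]
  [ A    0  ] [ lambda ] = [ b ]

Solving the linear system:
  x*      = (-1.4317, -1.7122)
  lambda* = (-1.0863)
  f(x*)   = 1.0612

x* = (-1.4317, -1.7122), lambda* = (-1.0863)


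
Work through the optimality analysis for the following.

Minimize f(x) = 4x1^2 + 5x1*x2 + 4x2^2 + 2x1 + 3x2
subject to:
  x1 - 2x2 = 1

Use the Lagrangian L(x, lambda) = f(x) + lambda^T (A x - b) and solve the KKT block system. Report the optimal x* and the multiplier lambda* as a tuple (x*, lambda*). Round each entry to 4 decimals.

Form the Lagrangian:
  L(x, lambda) = (1/2) x^T Q x + c^T x + lambda^T (A x - b)
Stationarity (grad_x L = 0): Q x + c + A^T lambda = 0.
Primal feasibility: A x = b.

This gives the KKT block system:
  [ Q   A^T ] [ x     ]   [-c ]
  [ A    0  ] [ lambda ] = [ b ]

Solving the linear system:
  x*      = (0.0667, -0.4667)
  lambda* = (-0.2)
  f(x*)   = -0.5333

x* = (0.0667, -0.4667), lambda* = (-0.2)


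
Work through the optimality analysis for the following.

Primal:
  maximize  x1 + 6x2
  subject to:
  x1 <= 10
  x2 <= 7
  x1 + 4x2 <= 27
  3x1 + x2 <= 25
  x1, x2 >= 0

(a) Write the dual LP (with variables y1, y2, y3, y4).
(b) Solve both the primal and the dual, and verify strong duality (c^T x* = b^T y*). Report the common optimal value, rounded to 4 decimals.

The standard primal-dual pair for 'max c^T x s.t. A x <= b, x >= 0' is:
  Dual:  min b^T y  s.t.  A^T y >= c,  y >= 0.

So the dual LP is:
  minimize  10y1 + 7y2 + 27y3 + 25y4
  subject to:
    y1 + y3 + 3y4 >= 1
    y2 + 4y3 + y4 >= 6
    y1, y2, y3, y4 >= 0

Solving the primal: x* = (0, 6.75).
  primal value c^T x* = 40.5.
Solving the dual: y* = (0, 0, 1.5, 0).
  dual value b^T y* = 40.5.
Strong duality: c^T x* = b^T y*. Confirmed.

40.5


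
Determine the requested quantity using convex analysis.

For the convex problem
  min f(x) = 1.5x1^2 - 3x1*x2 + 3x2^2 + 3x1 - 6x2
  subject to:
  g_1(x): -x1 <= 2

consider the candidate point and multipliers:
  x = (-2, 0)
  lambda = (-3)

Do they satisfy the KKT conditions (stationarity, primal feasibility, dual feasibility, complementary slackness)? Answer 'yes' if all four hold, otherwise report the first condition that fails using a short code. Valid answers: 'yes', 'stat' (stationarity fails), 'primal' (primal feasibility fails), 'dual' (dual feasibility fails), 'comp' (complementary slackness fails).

Gradient of f: grad f(x) = Q x + c = (-3, 0)
Constraint values g_i(x) = a_i^T x - b_i:
  g_1((-2, 0)) = 0
Stationarity residual: grad f(x) + sum_i lambda_i a_i = (0, 0)
  -> stationarity OK
Primal feasibility (all g_i <= 0): OK
Dual feasibility (all lambda_i >= 0): FAILS
Complementary slackness (lambda_i * g_i(x) = 0 for all i): OK

Verdict: the first failing condition is dual_feasibility -> dual.

dual


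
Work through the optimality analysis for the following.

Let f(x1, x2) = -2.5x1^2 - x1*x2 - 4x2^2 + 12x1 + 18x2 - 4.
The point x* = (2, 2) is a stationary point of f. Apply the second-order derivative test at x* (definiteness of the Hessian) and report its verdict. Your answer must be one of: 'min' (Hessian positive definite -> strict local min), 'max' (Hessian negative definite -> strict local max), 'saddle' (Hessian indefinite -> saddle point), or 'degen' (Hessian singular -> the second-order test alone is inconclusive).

Compute the Hessian H = grad^2 f:
  H = [[-5, -1], [-1, -8]]
Verify stationarity: grad f(x*) = H x* + g = (0, 0).
Eigenvalues of H: -8.3028, -4.6972.
Both eigenvalues < 0, so H is negative definite -> x* is a strict local max.

max


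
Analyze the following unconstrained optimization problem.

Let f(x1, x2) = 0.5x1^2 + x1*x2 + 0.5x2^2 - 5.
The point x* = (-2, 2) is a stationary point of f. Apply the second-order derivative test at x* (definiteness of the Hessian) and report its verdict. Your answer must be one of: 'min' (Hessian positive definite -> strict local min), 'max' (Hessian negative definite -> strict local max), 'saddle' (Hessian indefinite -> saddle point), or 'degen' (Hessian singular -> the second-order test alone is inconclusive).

Compute the Hessian H = grad^2 f:
  H = [[1, 1], [1, 1]]
Verify stationarity: grad f(x*) = H x* + g = (0, 0).
Eigenvalues of H: 0, 2.
H has a zero eigenvalue (singular; positive semidefinite but not definite), so H is neither positive definite, negative definite, nor indefinite. The second-order test alone is inconclusive -> degen.
(Indeed, f is constant along the null direction of H through x*, so x* is not a strict local extremum.)

degen


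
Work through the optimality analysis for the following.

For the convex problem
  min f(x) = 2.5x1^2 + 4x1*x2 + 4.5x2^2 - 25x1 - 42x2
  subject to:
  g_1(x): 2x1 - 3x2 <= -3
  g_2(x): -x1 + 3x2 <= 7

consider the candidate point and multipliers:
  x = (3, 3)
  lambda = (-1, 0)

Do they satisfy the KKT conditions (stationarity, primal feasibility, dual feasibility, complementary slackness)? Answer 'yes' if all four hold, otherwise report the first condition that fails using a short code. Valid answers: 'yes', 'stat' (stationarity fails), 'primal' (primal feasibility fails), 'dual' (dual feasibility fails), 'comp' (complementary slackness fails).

Gradient of f: grad f(x) = Q x + c = (2, -3)
Constraint values g_i(x) = a_i^T x - b_i:
  g_1((3, 3)) = 0
  g_2((3, 3)) = -1
Stationarity residual: grad f(x) + sum_i lambda_i a_i = (0, 0)
  -> stationarity OK
Primal feasibility (all g_i <= 0): OK
Dual feasibility (all lambda_i >= 0): FAILS
Complementary slackness (lambda_i * g_i(x) = 0 for all i): OK

Verdict: the first failing condition is dual_feasibility -> dual.

dual


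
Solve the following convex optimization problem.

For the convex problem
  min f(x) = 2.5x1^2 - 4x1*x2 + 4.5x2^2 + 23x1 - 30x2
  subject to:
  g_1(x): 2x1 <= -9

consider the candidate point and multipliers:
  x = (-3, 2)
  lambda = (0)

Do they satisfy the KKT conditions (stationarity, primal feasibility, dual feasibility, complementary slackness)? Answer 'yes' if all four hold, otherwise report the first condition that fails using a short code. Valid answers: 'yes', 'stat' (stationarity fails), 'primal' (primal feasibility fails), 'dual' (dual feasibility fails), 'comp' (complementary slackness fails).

Gradient of f: grad f(x) = Q x + c = (0, 0)
Constraint values g_i(x) = a_i^T x - b_i:
  g_1((-3, 2)) = 3
Stationarity residual: grad f(x) + sum_i lambda_i a_i = (0, 0)
  -> stationarity OK
Primal feasibility (all g_i <= 0): FAILS
Dual feasibility (all lambda_i >= 0): OK
Complementary slackness (lambda_i * g_i(x) = 0 for all i): OK

Verdict: the first failing condition is primal_feasibility -> primal.

primal


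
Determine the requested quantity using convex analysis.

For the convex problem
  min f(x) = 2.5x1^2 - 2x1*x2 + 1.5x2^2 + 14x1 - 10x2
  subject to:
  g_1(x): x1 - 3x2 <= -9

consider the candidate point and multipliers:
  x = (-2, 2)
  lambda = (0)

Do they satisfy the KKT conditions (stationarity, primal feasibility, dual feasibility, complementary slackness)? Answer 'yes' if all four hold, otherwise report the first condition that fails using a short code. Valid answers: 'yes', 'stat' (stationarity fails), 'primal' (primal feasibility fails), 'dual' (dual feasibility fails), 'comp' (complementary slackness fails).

Gradient of f: grad f(x) = Q x + c = (0, 0)
Constraint values g_i(x) = a_i^T x - b_i:
  g_1((-2, 2)) = 1
Stationarity residual: grad f(x) + sum_i lambda_i a_i = (0, 0)
  -> stationarity OK
Primal feasibility (all g_i <= 0): FAILS
Dual feasibility (all lambda_i >= 0): OK
Complementary slackness (lambda_i * g_i(x) = 0 for all i): OK

Verdict: the first failing condition is primal_feasibility -> primal.

primal


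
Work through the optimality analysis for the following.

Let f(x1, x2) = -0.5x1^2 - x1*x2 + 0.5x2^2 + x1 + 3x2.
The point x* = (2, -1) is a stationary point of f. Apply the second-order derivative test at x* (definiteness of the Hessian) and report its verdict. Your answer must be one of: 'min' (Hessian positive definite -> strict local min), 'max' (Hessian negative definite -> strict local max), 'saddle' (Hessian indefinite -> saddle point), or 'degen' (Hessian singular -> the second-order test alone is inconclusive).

Compute the Hessian H = grad^2 f:
  H = [[-1, -1], [-1, 1]]
Verify stationarity: grad f(x*) = H x* + g = (0, 0).
Eigenvalues of H: -1.4142, 1.4142.
Eigenvalues have mixed signs, so H is indefinite -> x* is a saddle point.

saddle


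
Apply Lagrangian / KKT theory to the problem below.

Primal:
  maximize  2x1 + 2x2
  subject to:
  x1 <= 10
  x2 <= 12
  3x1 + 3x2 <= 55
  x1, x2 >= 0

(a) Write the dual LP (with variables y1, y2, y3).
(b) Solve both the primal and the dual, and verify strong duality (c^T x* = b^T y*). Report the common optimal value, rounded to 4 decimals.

The standard primal-dual pair for 'max c^T x s.t. A x <= b, x >= 0' is:
  Dual:  min b^T y  s.t.  A^T y >= c,  y >= 0.

So the dual LP is:
  minimize  10y1 + 12y2 + 55y3
  subject to:
    y1 + 3y3 >= 2
    y2 + 3y3 >= 2
    y1, y2, y3 >= 0

Solving the primal: x* = (6.3333, 12).
  primal value c^T x* = 36.6667.
Solving the dual: y* = (0, 0, 0.6667).
  dual value b^T y* = 36.6667.
Strong duality: c^T x* = b^T y*. Confirmed.

36.6667


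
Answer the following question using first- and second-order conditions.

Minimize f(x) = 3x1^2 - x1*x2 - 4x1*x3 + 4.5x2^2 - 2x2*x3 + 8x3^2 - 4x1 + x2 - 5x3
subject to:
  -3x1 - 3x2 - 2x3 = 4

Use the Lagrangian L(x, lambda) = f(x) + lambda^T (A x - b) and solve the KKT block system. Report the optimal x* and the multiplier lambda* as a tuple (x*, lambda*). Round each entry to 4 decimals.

Form the Lagrangian:
  L(x, lambda) = (1/2) x^T Q x + c^T x + lambda^T (A x - b)
Stationarity (grad_x L = 0): Q x + c + A^T lambda = 0.
Primal feasibility: A x = b.

This gives the KKT block system:
  [ Q   A^T ] [ x     ]   [-c ]
  [ A    0  ] [ lambda ] = [ b ]

Solving the linear system:
  x*      = (-0.4554, -0.7934, -0.1268)
  lambda* = (-1.8105)
  f(x*)   = 4.4522

x* = (-0.4554, -0.7934, -0.1268), lambda* = (-1.8105)


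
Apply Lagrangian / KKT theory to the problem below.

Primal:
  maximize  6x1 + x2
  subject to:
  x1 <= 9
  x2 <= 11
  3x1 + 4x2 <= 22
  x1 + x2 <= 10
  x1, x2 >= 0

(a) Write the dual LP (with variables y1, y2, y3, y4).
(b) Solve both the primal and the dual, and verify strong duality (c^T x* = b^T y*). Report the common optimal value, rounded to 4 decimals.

The standard primal-dual pair for 'max c^T x s.t. A x <= b, x >= 0' is:
  Dual:  min b^T y  s.t.  A^T y >= c,  y >= 0.

So the dual LP is:
  minimize  9y1 + 11y2 + 22y3 + 10y4
  subject to:
    y1 + 3y3 + y4 >= 6
    y2 + 4y3 + y4 >= 1
    y1, y2, y3, y4 >= 0

Solving the primal: x* = (7.3333, 0).
  primal value c^T x* = 44.
Solving the dual: y* = (0, 0, 2, 0).
  dual value b^T y* = 44.
Strong duality: c^T x* = b^T y*. Confirmed.

44


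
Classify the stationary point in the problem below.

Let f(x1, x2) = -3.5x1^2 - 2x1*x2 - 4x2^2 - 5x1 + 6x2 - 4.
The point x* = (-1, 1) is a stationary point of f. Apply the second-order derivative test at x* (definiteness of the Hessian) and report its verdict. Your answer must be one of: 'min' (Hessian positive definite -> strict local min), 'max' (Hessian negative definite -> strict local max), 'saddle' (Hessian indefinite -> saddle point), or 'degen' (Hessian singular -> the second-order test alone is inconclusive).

Compute the Hessian H = grad^2 f:
  H = [[-7, -2], [-2, -8]]
Verify stationarity: grad f(x*) = H x* + g = (0, 0).
Eigenvalues of H: -9.5616, -5.4384.
Both eigenvalues < 0, so H is negative definite -> x* is a strict local max.

max


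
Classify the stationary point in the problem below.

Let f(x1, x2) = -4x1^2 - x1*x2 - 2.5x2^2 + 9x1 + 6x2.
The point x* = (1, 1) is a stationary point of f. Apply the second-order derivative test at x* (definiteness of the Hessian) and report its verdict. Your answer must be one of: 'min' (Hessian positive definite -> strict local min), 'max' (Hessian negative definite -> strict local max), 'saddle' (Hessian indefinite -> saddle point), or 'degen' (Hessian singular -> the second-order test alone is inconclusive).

Compute the Hessian H = grad^2 f:
  H = [[-8, -1], [-1, -5]]
Verify stationarity: grad f(x*) = H x* + g = (0, 0).
Eigenvalues of H: -8.3028, -4.6972.
Both eigenvalues < 0, so H is negative definite -> x* is a strict local max.

max


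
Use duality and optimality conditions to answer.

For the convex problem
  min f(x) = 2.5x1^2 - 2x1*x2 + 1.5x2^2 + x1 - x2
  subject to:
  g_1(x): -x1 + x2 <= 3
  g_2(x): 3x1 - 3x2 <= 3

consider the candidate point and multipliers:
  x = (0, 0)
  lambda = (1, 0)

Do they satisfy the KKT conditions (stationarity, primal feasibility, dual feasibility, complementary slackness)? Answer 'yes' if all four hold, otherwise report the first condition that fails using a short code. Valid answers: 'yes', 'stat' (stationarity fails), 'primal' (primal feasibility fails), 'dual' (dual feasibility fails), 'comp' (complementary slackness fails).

Gradient of f: grad f(x) = Q x + c = (1, -1)
Constraint values g_i(x) = a_i^T x - b_i:
  g_1((0, 0)) = -3
  g_2((0, 0)) = -3
Stationarity residual: grad f(x) + sum_i lambda_i a_i = (0, 0)
  -> stationarity OK
Primal feasibility (all g_i <= 0): OK
Dual feasibility (all lambda_i >= 0): OK
Complementary slackness (lambda_i * g_i(x) = 0 for all i): FAILS

Verdict: the first failing condition is complementary_slackness -> comp.

comp


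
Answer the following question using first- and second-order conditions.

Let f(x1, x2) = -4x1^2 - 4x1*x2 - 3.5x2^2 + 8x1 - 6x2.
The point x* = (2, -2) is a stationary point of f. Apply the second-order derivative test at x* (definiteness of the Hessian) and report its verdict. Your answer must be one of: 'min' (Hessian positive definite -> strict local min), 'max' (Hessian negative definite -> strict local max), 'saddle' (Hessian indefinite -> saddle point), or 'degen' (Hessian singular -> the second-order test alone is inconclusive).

Compute the Hessian H = grad^2 f:
  H = [[-8, -4], [-4, -7]]
Verify stationarity: grad f(x*) = H x* + g = (0, 0).
Eigenvalues of H: -11.5311, -3.4689.
Both eigenvalues < 0, so H is negative definite -> x* is a strict local max.

max


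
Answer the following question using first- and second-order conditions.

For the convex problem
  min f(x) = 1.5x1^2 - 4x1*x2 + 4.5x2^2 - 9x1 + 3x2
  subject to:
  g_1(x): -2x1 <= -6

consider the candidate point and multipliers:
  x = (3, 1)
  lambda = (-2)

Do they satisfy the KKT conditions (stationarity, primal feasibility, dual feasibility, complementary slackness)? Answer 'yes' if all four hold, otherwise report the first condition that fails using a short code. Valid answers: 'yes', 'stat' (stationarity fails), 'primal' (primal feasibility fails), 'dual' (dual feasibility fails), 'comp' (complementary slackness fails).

Gradient of f: grad f(x) = Q x + c = (-4, 0)
Constraint values g_i(x) = a_i^T x - b_i:
  g_1((3, 1)) = 0
Stationarity residual: grad f(x) + sum_i lambda_i a_i = (0, 0)
  -> stationarity OK
Primal feasibility (all g_i <= 0): OK
Dual feasibility (all lambda_i >= 0): FAILS
Complementary slackness (lambda_i * g_i(x) = 0 for all i): OK

Verdict: the first failing condition is dual_feasibility -> dual.

dual


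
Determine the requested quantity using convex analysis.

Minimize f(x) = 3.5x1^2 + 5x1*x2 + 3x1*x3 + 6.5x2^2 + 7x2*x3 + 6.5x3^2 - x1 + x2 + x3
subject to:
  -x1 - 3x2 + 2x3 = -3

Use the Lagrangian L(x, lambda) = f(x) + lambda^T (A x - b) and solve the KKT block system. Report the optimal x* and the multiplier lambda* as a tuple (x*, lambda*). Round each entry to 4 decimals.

Form the Lagrangian:
  L(x, lambda) = (1/2) x^T Q x + c^T x + lambda^T (A x - b)
Stationarity (grad_x L = 0): Q x + c + A^T lambda = 0.
Primal feasibility: A x = b.

This gives the KKT block system:
  [ Q   A^T ] [ x     ]   [-c ]
  [ A    0  ] [ lambda ] = [ b ]

Solving the linear system:
  x*      = (0.2668, 0.493, -0.6271)
  lambda* = (1.4509)
  f(x*)   = 1.9758

x* = (0.2668, 0.493, -0.6271), lambda* = (1.4509)


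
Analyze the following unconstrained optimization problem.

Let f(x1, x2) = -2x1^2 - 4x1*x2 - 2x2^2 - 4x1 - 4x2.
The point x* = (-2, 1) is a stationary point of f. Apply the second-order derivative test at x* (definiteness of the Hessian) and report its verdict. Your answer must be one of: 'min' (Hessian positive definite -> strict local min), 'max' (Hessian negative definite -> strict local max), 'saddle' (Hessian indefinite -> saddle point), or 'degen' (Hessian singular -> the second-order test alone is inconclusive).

Compute the Hessian H = grad^2 f:
  H = [[-4, -4], [-4, -4]]
Verify stationarity: grad f(x*) = H x* + g = (0, 0).
Eigenvalues of H: -8, 0.
H has a zero eigenvalue (singular; negative semidefinite but not definite), so H is neither positive definite, negative definite, nor indefinite. The second-order test alone is inconclusive -> degen.
(Indeed, f is constant along the null direction of H through x*, so x* is not a strict local extremum.)

degen


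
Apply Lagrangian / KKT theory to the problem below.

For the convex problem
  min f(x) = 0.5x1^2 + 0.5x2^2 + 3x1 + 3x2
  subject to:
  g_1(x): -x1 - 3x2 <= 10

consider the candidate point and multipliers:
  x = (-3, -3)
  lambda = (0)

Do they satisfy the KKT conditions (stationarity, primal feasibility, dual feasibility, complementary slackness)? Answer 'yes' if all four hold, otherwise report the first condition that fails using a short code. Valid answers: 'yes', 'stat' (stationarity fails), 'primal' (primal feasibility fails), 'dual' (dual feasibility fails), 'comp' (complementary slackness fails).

Gradient of f: grad f(x) = Q x + c = (0, 0)
Constraint values g_i(x) = a_i^T x - b_i:
  g_1((-3, -3)) = 2
Stationarity residual: grad f(x) + sum_i lambda_i a_i = (0, 0)
  -> stationarity OK
Primal feasibility (all g_i <= 0): FAILS
Dual feasibility (all lambda_i >= 0): OK
Complementary slackness (lambda_i * g_i(x) = 0 for all i): OK

Verdict: the first failing condition is primal_feasibility -> primal.

primal


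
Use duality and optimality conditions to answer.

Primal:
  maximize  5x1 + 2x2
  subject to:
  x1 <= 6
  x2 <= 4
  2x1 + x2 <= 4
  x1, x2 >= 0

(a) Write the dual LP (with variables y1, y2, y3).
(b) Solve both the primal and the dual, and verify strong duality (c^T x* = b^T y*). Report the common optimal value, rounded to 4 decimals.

The standard primal-dual pair for 'max c^T x s.t. A x <= b, x >= 0' is:
  Dual:  min b^T y  s.t.  A^T y >= c,  y >= 0.

So the dual LP is:
  minimize  6y1 + 4y2 + 4y3
  subject to:
    y1 + 2y3 >= 5
    y2 + y3 >= 2
    y1, y2, y3 >= 0

Solving the primal: x* = (2, 0).
  primal value c^T x* = 10.
Solving the dual: y* = (0, 0, 2.5).
  dual value b^T y* = 10.
Strong duality: c^T x* = b^T y*. Confirmed.

10
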